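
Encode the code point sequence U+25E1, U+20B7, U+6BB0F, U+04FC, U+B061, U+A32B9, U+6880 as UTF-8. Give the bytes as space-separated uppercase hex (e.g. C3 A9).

U+25E1: 3-byte form → E2 97 A1.
U+20B7: 3-byte form → E2 82 B7.
U+6BB0F: 4-byte form → F1 AB AC 8F.
U+04FC: 2-byte form → D3 BC.
U+B061: 3-byte form → EB 81 A1.
U+A32B9: 4-byte form → F2 A3 8A B9.
U+6880: 3-byte form → E6 A2 80.
Concatenated (22 bytes): E2 97 A1 E2 82 B7 F1 AB AC 8F D3 BC EB 81 A1 F2 A3 8A B9 E6 A2 80.

E2 97 A1 E2 82 B7 F1 AB AC 8F D3 BC EB 81 A1 F2 A3 8A B9 E6 A2 80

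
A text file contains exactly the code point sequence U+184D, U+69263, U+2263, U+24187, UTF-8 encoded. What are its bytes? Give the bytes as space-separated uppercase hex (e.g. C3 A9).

E1 A1 8D F1 A9 89 A3 E2 89 A3 F0 A4 86 87

U+184D: 3-byte form → E1 A1 8D.
U+69263: 4-byte form → F1 A9 89 A3.
U+2263: 3-byte form → E2 89 A3.
U+24187: 4-byte form → F0 A4 86 87.
Concatenated (14 bytes): E1 A1 8D F1 A9 89 A3 E2 89 A3 F0 A4 86 87.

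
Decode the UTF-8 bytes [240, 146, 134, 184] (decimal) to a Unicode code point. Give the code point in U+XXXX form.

U+121B8

Leading byte 0xF0 = 11110000 matches 11110xxx → 4-byte sequence.
Byte 1: 0xF0 = 11110000, payload 000 (3 bits).
Byte 2: 0x92 = 10010010 (10xxxxxx ✓), payload 010010.
Byte 3: 0x86 = 10000110 (10xxxxxx ✓), payload 000110.
Byte 4: 0xB8 = 10111000 (10xxxxxx ✓), payload 111000.
Concatenate: 000010010000110111000 = 0x121B8 (21 bits → U+121B8).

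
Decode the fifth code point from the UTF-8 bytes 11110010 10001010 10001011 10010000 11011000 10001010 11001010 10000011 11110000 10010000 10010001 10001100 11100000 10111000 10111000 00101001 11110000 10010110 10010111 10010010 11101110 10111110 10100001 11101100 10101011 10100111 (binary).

Offset 0: leading byte 0xF2 = 11110010 → 4-byte char #1 = F2 8A 8B 90.
Offset 4: leading byte 0xD8 = 11011000 → 2-byte char #2 = D8 8A.
Offset 6: leading byte 0xCA = 11001010 → 2-byte char #3 = CA 83.
Offset 8: leading byte 0xF0 = 11110000 → 4-byte char #4 = F0 90 91 8C.
Offset 12: leading byte 0xE0 = 11100000 → 3-byte char #5 = E0 B8 B8.
Leading byte 0xE0 = 11100000 matches 1110xxxx → 3-byte sequence.
Byte 1: 0xE0 = 11100000, payload 0000 (4 bits).
Byte 2: 0xB8 = 10111000 (10xxxxxx ✓), payload 111000.
Byte 3: 0xB8 = 10111000 (10xxxxxx ✓), payload 111000.
Concatenate: 0000111000111000 = 0xE38 (16 bits → U+0E38).

U+0E38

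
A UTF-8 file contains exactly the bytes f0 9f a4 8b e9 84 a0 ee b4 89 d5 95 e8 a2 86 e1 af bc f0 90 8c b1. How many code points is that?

7

Byte at offset 0: 0xF0 = 11110000 → 4-byte char (#1). Advance 4.
Byte at offset 4: 0xE9 = 11101001 → 3-byte char (#2). Advance 3.
Byte at offset 7: 0xEE = 11101110 → 3-byte char (#3). Advance 3.
Byte at offset 10: 0xD5 = 11010101 → 2-byte char (#4). Advance 2.
Byte at offset 12: 0xE8 = 11101000 → 3-byte char (#5). Advance 3.
Byte at offset 15: 0xE1 = 11100001 → 3-byte char (#6). Advance 3.
Byte at offset 18: 0xF0 = 11110000 → 4-byte char (#7). Advance 4.
Reached end at offset 22 after 7 code points.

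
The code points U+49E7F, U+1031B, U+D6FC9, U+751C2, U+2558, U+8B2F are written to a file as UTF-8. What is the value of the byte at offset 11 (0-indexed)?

U+49E7F → 4-byte form F1 89 B9 BF at offsets 0–3.
U+1031B → 4-byte form F0 90 8C 9B at offsets 4–7.
U+D6FC9 → 4-byte form F3 96 BF 89 at offsets 8–11.
Offset 11 falls in char 3's range; it's byte 4 of F3 96 BF 89 = 0x89.

0x89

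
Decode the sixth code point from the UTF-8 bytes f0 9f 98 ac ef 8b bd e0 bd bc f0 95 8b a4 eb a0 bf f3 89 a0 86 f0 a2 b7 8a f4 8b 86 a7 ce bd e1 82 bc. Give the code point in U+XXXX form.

U+C9806

Offset 0: leading byte 0xF0 = 11110000 → 4-byte char #1 = F0 9F 98 AC.
Offset 4: leading byte 0xEF = 11101111 → 3-byte char #2 = EF 8B BD.
Offset 7: leading byte 0xE0 = 11100000 → 3-byte char #3 = E0 BD BC.
Offset 10: leading byte 0xF0 = 11110000 → 4-byte char #4 = F0 95 8B A4.
Offset 14: leading byte 0xEB = 11101011 → 3-byte char #5 = EB A0 BF.
Offset 17: leading byte 0xF3 = 11110011 → 4-byte char #6 = F3 89 A0 86.
Leading byte 0xF3 = 11110011 matches 11110xxx → 4-byte sequence.
Byte 1: 0xF3 = 11110011, payload 011 (3 bits).
Byte 2: 0x89 = 10001001 (10xxxxxx ✓), payload 001001.
Byte 3: 0xA0 = 10100000 (10xxxxxx ✓), payload 100000.
Byte 4: 0x86 = 10000110 (10xxxxxx ✓), payload 000110.
Concatenate: 011001001100000000110 = 0xC9806 (21 bits → U+C9806).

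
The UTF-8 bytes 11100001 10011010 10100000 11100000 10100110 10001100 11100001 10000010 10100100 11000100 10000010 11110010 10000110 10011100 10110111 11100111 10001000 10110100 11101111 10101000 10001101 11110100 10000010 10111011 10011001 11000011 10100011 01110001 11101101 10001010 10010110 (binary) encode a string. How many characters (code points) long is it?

Byte at offset 0: 0xE1 = 11100001 → 3-byte char (#1). Advance 3.
Byte at offset 3: 0xE0 = 11100000 → 3-byte char (#2). Advance 3.
Byte at offset 6: 0xE1 = 11100001 → 3-byte char (#3). Advance 3.
Byte at offset 9: 0xC4 = 11000100 → 2-byte char (#4). Advance 2.
Byte at offset 11: 0xF2 = 11110010 → 4-byte char (#5). Advance 4.
Byte at offset 15: 0xE7 = 11100111 → 3-byte char (#6). Advance 3.
Byte at offset 18: 0xEF = 11101111 → 3-byte char (#7). Advance 3.
Byte at offset 21: 0xF4 = 11110100 → 4-byte char (#8). Advance 4.
Byte at offset 25: 0xC3 = 11000011 → 2-byte char (#9). Advance 2.
Byte at offset 27: 0x71 = 01110001 → 1-byte char (#10). Advance 1.
Byte at offset 28: 0xED = 11101101 → 3-byte char (#11). Advance 3.
Reached end at offset 31 after 11 code points.

11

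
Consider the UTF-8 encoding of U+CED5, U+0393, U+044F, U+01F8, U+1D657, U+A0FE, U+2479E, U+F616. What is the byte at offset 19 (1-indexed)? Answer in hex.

0x9E

1-indexed offset 19 is 0-indexed offset 18.
U+CED5 → 3-byte form EC BB 95 at offsets 0–2.
U+0393 → 2-byte form CE 93 at offsets 3–4.
U+044F → 2-byte form D1 8F at offsets 5–6.
U+01F8 → 2-byte form C7 B8 at offsets 7–8.
U+1D657 → 4-byte form F0 9D 99 97 at offsets 9–12.
U+A0FE → 3-byte form EA 83 BE at offsets 13–15.
U+2479E → 4-byte form F0 A4 9E 9E at offsets 16–19.
Offset 18 falls in char 7's range; it's byte 3 of F0 A4 9E 9E = 0x9E.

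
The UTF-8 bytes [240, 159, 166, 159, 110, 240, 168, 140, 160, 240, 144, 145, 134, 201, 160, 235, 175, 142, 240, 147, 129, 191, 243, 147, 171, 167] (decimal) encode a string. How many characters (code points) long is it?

Byte at offset 0: 0xF0 = 11110000 → 4-byte char (#1). Advance 4.
Byte at offset 4: 0x6E = 01101110 → 1-byte char (#2). Advance 1.
Byte at offset 5: 0xF0 = 11110000 → 4-byte char (#3). Advance 4.
Byte at offset 9: 0xF0 = 11110000 → 4-byte char (#4). Advance 4.
Byte at offset 13: 0xC9 = 11001001 → 2-byte char (#5). Advance 2.
Byte at offset 15: 0xEB = 11101011 → 3-byte char (#6). Advance 3.
Byte at offset 18: 0xF0 = 11110000 → 4-byte char (#7). Advance 4.
Byte at offset 22: 0xF3 = 11110011 → 4-byte char (#8). Advance 4.
Reached end at offset 26 after 8 code points.

8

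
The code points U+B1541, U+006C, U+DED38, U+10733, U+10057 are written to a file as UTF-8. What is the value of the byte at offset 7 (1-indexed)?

1-indexed offset 7 is 0-indexed offset 6.
U+B1541 → 4-byte form F2 B1 95 81 at offsets 0–3.
U+006C → 1-byte form 6C at offsets 4–4.
U+DED38 → 4-byte form F3 9E B4 B8 at offsets 5–8.
Offset 6 falls in char 3's range; it's byte 2 of F3 9E B4 B8 = 0x9E.

0x9E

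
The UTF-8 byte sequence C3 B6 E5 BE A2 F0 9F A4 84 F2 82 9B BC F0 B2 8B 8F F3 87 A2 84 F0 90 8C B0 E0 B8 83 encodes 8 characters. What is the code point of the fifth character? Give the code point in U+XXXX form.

U+322CF

Offset 0: leading byte 0xC3 = 11000011 → 2-byte char #1 = C3 B6.
Offset 2: leading byte 0xE5 = 11100101 → 3-byte char #2 = E5 BE A2.
Offset 5: leading byte 0xF0 = 11110000 → 4-byte char #3 = F0 9F A4 84.
Offset 9: leading byte 0xF2 = 11110010 → 4-byte char #4 = F2 82 9B BC.
Offset 13: leading byte 0xF0 = 11110000 → 4-byte char #5 = F0 B2 8B 8F.
Leading byte 0xF0 = 11110000 matches 11110xxx → 4-byte sequence.
Byte 1: 0xF0 = 11110000, payload 000 (3 bits).
Byte 2: 0xB2 = 10110010 (10xxxxxx ✓), payload 110010.
Byte 3: 0x8B = 10001011 (10xxxxxx ✓), payload 001011.
Byte 4: 0x8F = 10001111 (10xxxxxx ✓), payload 001111.
Concatenate: 000110010001011001111 = 0x322CF (21 bits → U+322CF).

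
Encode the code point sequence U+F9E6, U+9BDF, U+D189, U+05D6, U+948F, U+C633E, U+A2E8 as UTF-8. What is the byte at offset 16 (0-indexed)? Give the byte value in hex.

0x8C

U+F9E6 → 3-byte form EF A7 A6 at offsets 0–2.
U+9BDF → 3-byte form E9 AF 9F at offsets 3–5.
U+D189 → 3-byte form ED 86 89 at offsets 6–8.
U+05D6 → 2-byte form D7 96 at offsets 9–10.
U+948F → 3-byte form E9 92 8F at offsets 11–13.
U+C633E → 4-byte form F3 86 8C BE at offsets 14–17.
Offset 16 falls in char 6's range; it's byte 3 of F3 86 8C BE = 0x8C.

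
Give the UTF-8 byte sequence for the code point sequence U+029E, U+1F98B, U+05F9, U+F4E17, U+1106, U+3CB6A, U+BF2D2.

CA 9E F0 9F A6 8B D7 B9 F3 B4 B8 97 E1 84 86 F0 BC AD AA F2 BF 8B 92

U+029E: 2-byte form → CA 9E.
U+1F98B: 4-byte form → F0 9F A6 8B.
U+05F9: 2-byte form → D7 B9.
U+F4E17: 4-byte form → F3 B4 B8 97.
U+1106: 3-byte form → E1 84 86.
U+3CB6A: 4-byte form → F0 BC AD AA.
U+BF2D2: 4-byte form → F2 BF 8B 92.
Concatenated (23 bytes): CA 9E F0 9F A6 8B D7 B9 F3 B4 B8 97 E1 84 86 F0 BC AD AA F2 BF 8B 92.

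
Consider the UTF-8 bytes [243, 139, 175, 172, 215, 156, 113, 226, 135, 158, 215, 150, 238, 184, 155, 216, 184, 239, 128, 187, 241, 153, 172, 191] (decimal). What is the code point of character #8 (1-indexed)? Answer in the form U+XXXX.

Offset 0: leading byte 0xF3 = 11110011 → 4-byte char #1 = F3 8B AF AC.
Offset 4: leading byte 0xD7 = 11010111 → 2-byte char #2 = D7 9C.
Offset 6: leading byte 0x71 = 01110001 → 1-byte char #3 = 71.
Offset 7: leading byte 0xE2 = 11100010 → 3-byte char #4 = E2 87 9E.
Offset 10: leading byte 0xD7 = 11010111 → 2-byte char #5 = D7 96.
Offset 12: leading byte 0xEE = 11101110 → 3-byte char #6 = EE B8 9B.
Offset 15: leading byte 0xD8 = 11011000 → 2-byte char #7 = D8 B8.
Offset 17: leading byte 0xEF = 11101111 → 3-byte char #8 = EF 80 BB.
Leading byte 0xEF = 11101111 matches 1110xxxx → 3-byte sequence.
Byte 1: 0xEF = 11101111, payload 1111 (4 bits).
Byte 2: 0x80 = 10000000 (10xxxxxx ✓), payload 000000.
Byte 3: 0xBB = 10111011 (10xxxxxx ✓), payload 111011.
Concatenate: 1111000000111011 = 0xF03B (16 bits → U+F03B).

U+F03B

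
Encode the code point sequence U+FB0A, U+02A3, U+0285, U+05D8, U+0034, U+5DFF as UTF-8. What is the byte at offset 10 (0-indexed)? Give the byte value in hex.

0xE5

U+FB0A → 3-byte form EF AC 8A at offsets 0–2.
U+02A3 → 2-byte form CA A3 at offsets 3–4.
U+0285 → 2-byte form CA 85 at offsets 5–6.
U+05D8 → 2-byte form D7 98 at offsets 7–8.
U+0034 → 1-byte form 34 at offsets 9–9.
U+5DFF → 3-byte form E5 B7 BF at offsets 10–12.
Offset 10 falls in char 6's range; it's byte 1 of E5 B7 BF = 0xE5.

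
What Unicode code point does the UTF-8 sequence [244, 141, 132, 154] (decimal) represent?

U+10D11A

Leading byte 0xF4 = 11110100 matches 11110xxx → 4-byte sequence.
Byte 1: 0xF4 = 11110100, payload 100 (3 bits).
Byte 2: 0x8D = 10001101 (10xxxxxx ✓), payload 001101.
Byte 3: 0x84 = 10000100 (10xxxxxx ✓), payload 000100.
Byte 4: 0x9A = 10011010 (10xxxxxx ✓), payload 011010.
Concatenate: 100001101000100011010 = 0x10D11A (21 bits → U+10D11A).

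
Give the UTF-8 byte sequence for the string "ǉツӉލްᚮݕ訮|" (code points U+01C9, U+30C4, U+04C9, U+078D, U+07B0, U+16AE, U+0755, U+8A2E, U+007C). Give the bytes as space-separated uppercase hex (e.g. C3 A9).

C7 89 E3 83 84 D3 89 DE 8D DE B0 E1 9A AE DD 95 E8 A8 AE 7C

U+01C9: 2-byte form → C7 89.
U+30C4: 3-byte form → E3 83 84.
U+04C9: 2-byte form → D3 89.
U+078D: 2-byte form → DE 8D.
U+07B0: 2-byte form → DE B0.
U+16AE: 3-byte form → E1 9A AE.
U+0755: 2-byte form → DD 95.
U+8A2E: 3-byte form → E8 A8 AE.
U+007C: 1-byte form → 7C.
Concatenated (20 bytes): C7 89 E3 83 84 D3 89 DE 8D DE B0 E1 9A AE DD 95 E8 A8 AE 7C.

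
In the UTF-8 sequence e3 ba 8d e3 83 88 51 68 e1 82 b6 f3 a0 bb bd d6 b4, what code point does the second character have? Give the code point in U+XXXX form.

Offset 0: leading byte 0xE3 = 11100011 → 3-byte char #1 = E3 BA 8D.
Offset 3: leading byte 0xE3 = 11100011 → 3-byte char #2 = E3 83 88.
Leading byte 0xE3 = 11100011 matches 1110xxxx → 3-byte sequence.
Byte 1: 0xE3 = 11100011, payload 0011 (4 bits).
Byte 2: 0x83 = 10000011 (10xxxxxx ✓), payload 000011.
Byte 3: 0x88 = 10001000 (10xxxxxx ✓), payload 001000.
Concatenate: 0011000011001000 = 0x30C8 (16 bits → U+30C8).

U+30C8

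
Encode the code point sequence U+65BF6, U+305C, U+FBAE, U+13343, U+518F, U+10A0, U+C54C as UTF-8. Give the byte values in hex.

U+65BF6: 4-byte form → F1 A5 AF B6.
U+305C: 3-byte form → E3 81 9C.
U+FBAE: 3-byte form → EF AE AE.
U+13343: 4-byte form → F0 93 8D 83.
U+518F: 3-byte form → E5 86 8F.
U+10A0: 3-byte form → E1 82 A0.
U+C54C: 3-byte form → EC 95 8C.
Concatenated (23 bytes): F1 A5 AF B6 E3 81 9C EF AE AE F0 93 8D 83 E5 86 8F E1 82 A0 EC 95 8C.

F1 A5 AF B6 E3 81 9C EF AE AE F0 93 8D 83 E5 86 8F E1 82 A0 EC 95 8C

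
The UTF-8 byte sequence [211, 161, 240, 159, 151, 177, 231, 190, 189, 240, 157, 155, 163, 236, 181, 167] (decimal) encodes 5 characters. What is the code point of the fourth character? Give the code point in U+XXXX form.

Offset 0: leading byte 0xD3 = 11010011 → 2-byte char #1 = D3 A1.
Offset 2: leading byte 0xF0 = 11110000 → 4-byte char #2 = F0 9F 97 B1.
Offset 6: leading byte 0xE7 = 11100111 → 3-byte char #3 = E7 BE BD.
Offset 9: leading byte 0xF0 = 11110000 → 4-byte char #4 = F0 9D 9B A3.
Leading byte 0xF0 = 11110000 matches 11110xxx → 4-byte sequence.
Byte 1: 0xF0 = 11110000, payload 000 (3 bits).
Byte 2: 0x9D = 10011101 (10xxxxxx ✓), payload 011101.
Byte 3: 0x9B = 10011011 (10xxxxxx ✓), payload 011011.
Byte 4: 0xA3 = 10100011 (10xxxxxx ✓), payload 100011.
Concatenate: 000011101011011100011 = 0x1D6E3 (21 bits → U+1D6E3).

U+1D6E3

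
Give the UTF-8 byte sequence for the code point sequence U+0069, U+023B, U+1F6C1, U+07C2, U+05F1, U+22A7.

U+0069: 1-byte form → 69.
U+023B: 2-byte form → C8 BB.
U+1F6C1: 4-byte form → F0 9F 9B 81.
U+07C2: 2-byte form → DF 82.
U+05F1: 2-byte form → D7 B1.
U+22A7: 3-byte form → E2 8A A7.
Concatenated (14 bytes): 69 C8 BB F0 9F 9B 81 DF 82 D7 B1 E2 8A A7.

69 C8 BB F0 9F 9B 81 DF 82 D7 B1 E2 8A A7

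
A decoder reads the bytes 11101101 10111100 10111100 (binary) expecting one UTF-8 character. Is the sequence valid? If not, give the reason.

Structurally a 3-byte sequence; payload = 0xDF3C.
But 0xDF3C is in U+D800–U+DFFF, the surrogate range. Surrogates are not Unicode scalar values and are forbidden in UTF-8.

invalid (encodes a surrogate (U+D800–U+DFFF))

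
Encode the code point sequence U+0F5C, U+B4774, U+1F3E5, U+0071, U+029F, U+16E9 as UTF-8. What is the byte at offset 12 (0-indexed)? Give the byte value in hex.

U+0F5C → 3-byte form E0 BD 9C at offsets 0–2.
U+B4774 → 4-byte form F2 B4 9D B4 at offsets 3–6.
U+1F3E5 → 4-byte form F0 9F 8F A5 at offsets 7–10.
U+0071 → 1-byte form 71 at offsets 11–11.
U+029F → 2-byte form CA 9F at offsets 12–13.
Offset 12 falls in char 5's range; it's byte 1 of CA 9F = 0xCA.

0xCA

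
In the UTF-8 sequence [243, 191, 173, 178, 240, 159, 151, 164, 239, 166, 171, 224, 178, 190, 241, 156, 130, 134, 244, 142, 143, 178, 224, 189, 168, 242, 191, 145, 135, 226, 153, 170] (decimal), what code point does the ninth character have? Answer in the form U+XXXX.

Offset 0: leading byte 0xF3 = 11110011 → 4-byte char #1 = F3 BF AD B2.
Offset 4: leading byte 0xF0 = 11110000 → 4-byte char #2 = F0 9F 97 A4.
Offset 8: leading byte 0xEF = 11101111 → 3-byte char #3 = EF A6 AB.
Offset 11: leading byte 0xE0 = 11100000 → 3-byte char #4 = E0 B2 BE.
Offset 14: leading byte 0xF1 = 11110001 → 4-byte char #5 = F1 9C 82 86.
Offset 18: leading byte 0xF4 = 11110100 → 4-byte char #6 = F4 8E 8F B2.
Offset 22: leading byte 0xE0 = 11100000 → 3-byte char #7 = E0 BD A8.
Offset 25: leading byte 0xF2 = 11110010 → 4-byte char #8 = F2 BF 91 87.
Offset 29: leading byte 0xE2 = 11100010 → 3-byte char #9 = E2 99 AA.
Leading byte 0xE2 = 11100010 matches 1110xxxx → 3-byte sequence.
Byte 1: 0xE2 = 11100010, payload 0010 (4 bits).
Byte 2: 0x99 = 10011001 (10xxxxxx ✓), payload 011001.
Byte 3: 0xAA = 10101010 (10xxxxxx ✓), payload 101010.
Concatenate: 0010011001101010 = 0x266A (16 bits → U+266A).

U+266A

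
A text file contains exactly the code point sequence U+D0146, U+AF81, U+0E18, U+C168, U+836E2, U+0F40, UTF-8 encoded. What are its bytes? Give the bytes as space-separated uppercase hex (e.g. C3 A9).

F3 90 85 86 EA BE 81 E0 B8 98 EC 85 A8 F2 83 9B A2 E0 BD 80

U+D0146: 4-byte form → F3 90 85 86.
U+AF81: 3-byte form → EA BE 81.
U+0E18: 3-byte form → E0 B8 98.
U+C168: 3-byte form → EC 85 A8.
U+836E2: 4-byte form → F2 83 9B A2.
U+0F40: 3-byte form → E0 BD 80.
Concatenated (20 bytes): F3 90 85 86 EA BE 81 E0 B8 98 EC 85 A8 F2 83 9B A2 E0 BD 80.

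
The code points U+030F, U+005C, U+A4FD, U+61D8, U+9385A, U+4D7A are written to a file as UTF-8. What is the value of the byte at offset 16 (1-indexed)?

0xBA

1-indexed offset 16 is 0-indexed offset 15.
U+030F → 2-byte form CC 8F at offsets 0–1.
U+005C → 1-byte form 5C at offsets 2–2.
U+A4FD → 3-byte form EA 93 BD at offsets 3–5.
U+61D8 → 3-byte form E6 87 98 at offsets 6–8.
U+9385A → 4-byte form F2 93 A1 9A at offsets 9–12.
U+4D7A → 3-byte form E4 B5 BA at offsets 13–15.
Offset 15 falls in char 6's range; it's byte 3 of E4 B5 BA = 0xBA.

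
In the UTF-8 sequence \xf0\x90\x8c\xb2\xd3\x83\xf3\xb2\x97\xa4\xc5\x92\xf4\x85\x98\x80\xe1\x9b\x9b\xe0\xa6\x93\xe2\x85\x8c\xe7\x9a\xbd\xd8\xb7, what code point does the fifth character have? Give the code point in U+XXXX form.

U+105600

Offset 0: leading byte 0xF0 = 11110000 → 4-byte char #1 = F0 90 8C B2.
Offset 4: leading byte 0xD3 = 11010011 → 2-byte char #2 = D3 83.
Offset 6: leading byte 0xF3 = 11110011 → 4-byte char #3 = F3 B2 97 A4.
Offset 10: leading byte 0xC5 = 11000101 → 2-byte char #4 = C5 92.
Offset 12: leading byte 0xF4 = 11110100 → 4-byte char #5 = F4 85 98 80.
Leading byte 0xF4 = 11110100 matches 11110xxx → 4-byte sequence.
Byte 1: 0xF4 = 11110100, payload 100 (3 bits).
Byte 2: 0x85 = 10000101 (10xxxxxx ✓), payload 000101.
Byte 3: 0x98 = 10011000 (10xxxxxx ✓), payload 011000.
Byte 4: 0x80 = 10000000 (10xxxxxx ✓), payload 000000.
Concatenate: 100000101011000000000 = 0x105600 (21 bits → U+105600).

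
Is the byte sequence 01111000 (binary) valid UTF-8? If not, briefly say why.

valid

Leading byte 0x78 = 01111000 → 1-byte form.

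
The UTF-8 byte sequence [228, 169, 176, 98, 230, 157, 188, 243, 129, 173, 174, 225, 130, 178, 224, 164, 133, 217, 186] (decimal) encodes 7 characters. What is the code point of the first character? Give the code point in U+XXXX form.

Offset 0: leading byte 0xE4 = 11100100 → 3-byte char #1 = E4 A9 B0.
Leading byte 0xE4 = 11100100 matches 1110xxxx → 3-byte sequence.
Byte 1: 0xE4 = 11100100, payload 0100 (4 bits).
Byte 2: 0xA9 = 10101001 (10xxxxxx ✓), payload 101001.
Byte 3: 0xB0 = 10110000 (10xxxxxx ✓), payload 110000.
Concatenate: 0100101001110000 = 0x4A70 (16 bits → U+4A70).

U+4A70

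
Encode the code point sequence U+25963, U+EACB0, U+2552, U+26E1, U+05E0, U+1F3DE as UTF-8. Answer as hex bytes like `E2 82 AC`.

F0 A5 A5 A3 F3 AA B2 B0 E2 95 92 E2 9B A1 D7 A0 F0 9F 8F 9E

U+25963: 4-byte form → F0 A5 A5 A3.
U+EACB0: 4-byte form → F3 AA B2 B0.
U+2552: 3-byte form → E2 95 92.
U+26E1: 3-byte form → E2 9B A1.
U+05E0: 2-byte form → D7 A0.
U+1F3DE: 4-byte form → F0 9F 8F 9E.
Concatenated (20 bytes): F0 A5 A5 A3 F3 AA B2 B0 E2 95 92 E2 9B A1 D7 A0 F0 9F 8F 9E.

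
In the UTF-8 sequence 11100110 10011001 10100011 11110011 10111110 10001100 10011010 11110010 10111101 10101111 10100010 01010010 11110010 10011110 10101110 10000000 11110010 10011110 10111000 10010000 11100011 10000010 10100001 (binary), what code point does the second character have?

U+FE31A

Offset 0: leading byte 0xE6 = 11100110 → 3-byte char #1 = E6 99 A3.
Offset 3: leading byte 0xF3 = 11110011 → 4-byte char #2 = F3 BE 8C 9A.
Leading byte 0xF3 = 11110011 matches 11110xxx → 4-byte sequence.
Byte 1: 0xF3 = 11110011, payload 011 (3 bits).
Byte 2: 0xBE = 10111110 (10xxxxxx ✓), payload 111110.
Byte 3: 0x8C = 10001100 (10xxxxxx ✓), payload 001100.
Byte 4: 0x9A = 10011010 (10xxxxxx ✓), payload 011010.
Concatenate: 011111110001100011010 = 0xFE31A (21 bits → U+FE31A).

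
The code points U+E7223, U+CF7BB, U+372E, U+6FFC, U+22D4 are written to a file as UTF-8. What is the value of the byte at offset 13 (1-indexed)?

1-indexed offset 13 is 0-indexed offset 12.
U+E7223 → 4-byte form F3 A7 88 A3 at offsets 0–3.
U+CF7BB → 4-byte form F3 8F 9E BB at offsets 4–7.
U+372E → 3-byte form E3 9C AE at offsets 8–10.
U+6FFC → 3-byte form E6 BF BC at offsets 11–13.
Offset 12 falls in char 4's range; it's byte 2 of E6 BF BC = 0xBF.

0xBF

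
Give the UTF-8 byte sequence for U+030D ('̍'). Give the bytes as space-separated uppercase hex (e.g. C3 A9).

U+030D = 0x30D = 781 decimal. In range U+0080–U+07FF → 2-byte form: 110xxxxx 10xxxxxx.
Binary (11 bits): 01100001101.
Split 5+6: 01100 | 001101.
Byte 1: 11001100 = 0xCC.
Byte 2: 10001101 = 0x8D.

CC 8D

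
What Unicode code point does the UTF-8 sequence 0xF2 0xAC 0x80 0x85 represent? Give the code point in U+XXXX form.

Leading byte 0xF2 = 11110010 matches 11110xxx → 4-byte sequence.
Byte 1: 0xF2 = 11110010, payload 010 (3 bits).
Byte 2: 0xAC = 10101100 (10xxxxxx ✓), payload 101100.
Byte 3: 0x80 = 10000000 (10xxxxxx ✓), payload 000000.
Byte 4: 0x85 = 10000101 (10xxxxxx ✓), payload 000101.
Concatenate: 010101100000000000101 = 0xAC005 (21 bits → U+AC005).

U+AC005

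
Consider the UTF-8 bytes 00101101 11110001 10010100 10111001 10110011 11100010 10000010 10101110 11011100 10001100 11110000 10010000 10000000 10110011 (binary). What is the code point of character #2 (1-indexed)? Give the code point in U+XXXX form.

Offset 0: leading byte 0x2D = 00101101 → 1-byte char #1 = 2D.
Offset 1: leading byte 0xF1 = 11110001 → 4-byte char #2 = F1 94 B9 B3.
Leading byte 0xF1 = 11110001 matches 11110xxx → 4-byte sequence.
Byte 1: 0xF1 = 11110001, payload 001 (3 bits).
Byte 2: 0x94 = 10010100 (10xxxxxx ✓), payload 010100.
Byte 3: 0xB9 = 10111001 (10xxxxxx ✓), payload 111001.
Byte 4: 0xB3 = 10110011 (10xxxxxx ✓), payload 110011.
Concatenate: 001010100111001110011 = 0x54E73 (21 bits → U+54E73).

U+54E73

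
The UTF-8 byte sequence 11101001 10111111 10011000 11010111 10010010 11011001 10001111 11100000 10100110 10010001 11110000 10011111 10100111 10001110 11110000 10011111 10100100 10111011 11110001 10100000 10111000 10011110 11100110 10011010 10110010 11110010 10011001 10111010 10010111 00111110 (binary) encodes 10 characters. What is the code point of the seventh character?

Offset 0: leading byte 0xE9 = 11101001 → 3-byte char #1 = E9 BF 98.
Offset 3: leading byte 0xD7 = 11010111 → 2-byte char #2 = D7 92.
Offset 5: leading byte 0xD9 = 11011001 → 2-byte char #3 = D9 8F.
Offset 7: leading byte 0xE0 = 11100000 → 3-byte char #4 = E0 A6 91.
Offset 10: leading byte 0xF0 = 11110000 → 4-byte char #5 = F0 9F A7 8E.
Offset 14: leading byte 0xF0 = 11110000 → 4-byte char #6 = F0 9F A4 BB.
Offset 18: leading byte 0xF1 = 11110001 → 4-byte char #7 = F1 A0 B8 9E.
Leading byte 0xF1 = 11110001 matches 11110xxx → 4-byte sequence.
Byte 1: 0xF1 = 11110001, payload 001 (3 bits).
Byte 2: 0xA0 = 10100000 (10xxxxxx ✓), payload 100000.
Byte 3: 0xB8 = 10111000 (10xxxxxx ✓), payload 111000.
Byte 4: 0x9E = 10011110 (10xxxxxx ✓), payload 011110.
Concatenate: 001100000111000011110 = 0x60E1E (21 bits → U+60E1E).

U+60E1E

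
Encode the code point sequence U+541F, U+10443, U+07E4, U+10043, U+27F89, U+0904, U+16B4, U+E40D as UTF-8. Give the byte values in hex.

E5 90 9F F0 90 91 83 DF A4 F0 90 81 83 F0 A7 BE 89 E0 A4 84 E1 9A B4 EE 90 8D

U+541F: 3-byte form → E5 90 9F.
U+10443: 4-byte form → F0 90 91 83.
U+07E4: 2-byte form → DF A4.
U+10043: 4-byte form → F0 90 81 83.
U+27F89: 4-byte form → F0 A7 BE 89.
U+0904: 3-byte form → E0 A4 84.
U+16B4: 3-byte form → E1 9A B4.
U+E40D: 3-byte form → EE 90 8D.
Concatenated (26 bytes): E5 90 9F F0 90 91 83 DF A4 F0 90 81 83 F0 A7 BE 89 E0 A4 84 E1 9A B4 EE 90 8D.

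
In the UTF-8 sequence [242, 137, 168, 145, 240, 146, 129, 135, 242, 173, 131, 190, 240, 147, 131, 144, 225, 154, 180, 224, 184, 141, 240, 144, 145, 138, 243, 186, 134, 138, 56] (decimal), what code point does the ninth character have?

Offset 0: leading byte 0xF2 = 11110010 → 4-byte char #1 = F2 89 A8 91.
Offset 4: leading byte 0xF0 = 11110000 → 4-byte char #2 = F0 92 81 87.
Offset 8: leading byte 0xF2 = 11110010 → 4-byte char #3 = F2 AD 83 BE.
Offset 12: leading byte 0xF0 = 11110000 → 4-byte char #4 = F0 93 83 90.
Offset 16: leading byte 0xE1 = 11100001 → 3-byte char #5 = E1 9A B4.
Offset 19: leading byte 0xE0 = 11100000 → 3-byte char #6 = E0 B8 8D.
Offset 22: leading byte 0xF0 = 11110000 → 4-byte char #7 = F0 90 91 8A.
Offset 26: leading byte 0xF3 = 11110011 → 4-byte char #8 = F3 BA 86 8A.
Offset 30: leading byte 0x38 = 00111000 → 1-byte char #9 = 38.
Leading byte 0x38 = 00111000 matches 0xxxxxxx → 1-byte sequence.
Byte 1: 0x38 = 00111000, payload 0111000 (7 bits).
Concatenate: 0111000 = 0x38 (7 bits → U+0038).

U+0038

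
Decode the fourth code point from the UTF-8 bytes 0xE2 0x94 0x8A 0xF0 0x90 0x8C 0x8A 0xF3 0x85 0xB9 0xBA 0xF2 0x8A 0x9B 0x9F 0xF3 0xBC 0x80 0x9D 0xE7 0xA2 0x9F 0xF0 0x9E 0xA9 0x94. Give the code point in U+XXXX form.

Offset 0: leading byte 0xE2 = 11100010 → 3-byte char #1 = E2 94 8A.
Offset 3: leading byte 0xF0 = 11110000 → 4-byte char #2 = F0 90 8C 8A.
Offset 7: leading byte 0xF3 = 11110011 → 4-byte char #3 = F3 85 B9 BA.
Offset 11: leading byte 0xF2 = 11110010 → 4-byte char #4 = F2 8A 9B 9F.
Leading byte 0xF2 = 11110010 matches 11110xxx → 4-byte sequence.
Byte 1: 0xF2 = 11110010, payload 010 (3 bits).
Byte 2: 0x8A = 10001010 (10xxxxxx ✓), payload 001010.
Byte 3: 0x9B = 10011011 (10xxxxxx ✓), payload 011011.
Byte 4: 0x9F = 10011111 (10xxxxxx ✓), payload 011111.
Concatenate: 010001010011011011111 = 0x8A6DF (21 bits → U+8A6DF).

U+8A6DF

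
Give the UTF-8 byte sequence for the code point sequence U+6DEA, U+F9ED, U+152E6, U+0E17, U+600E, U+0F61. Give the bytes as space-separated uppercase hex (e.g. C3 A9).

U+6DEA: 3-byte form → E6 B7 AA.
U+F9ED: 3-byte form → EF A7 AD.
U+152E6: 4-byte form → F0 95 8B A6.
U+0E17: 3-byte form → E0 B8 97.
U+600E: 3-byte form → E6 80 8E.
U+0F61: 3-byte form → E0 BD A1.
Concatenated (19 bytes): E6 B7 AA EF A7 AD F0 95 8B A6 E0 B8 97 E6 80 8E E0 BD A1.

E6 B7 AA EF A7 AD F0 95 8B A6 E0 B8 97 E6 80 8E E0 BD A1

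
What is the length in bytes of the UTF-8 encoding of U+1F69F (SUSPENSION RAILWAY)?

4

U+1F69F = 0x1F69F. UTF-8 uses 1 byte below 0x80, 2 below 0x800, 3 below 0x10000, 4 up to 0x10FFFF. 0x1F69F is in U+10000–U+10FFFF → 4 bytes.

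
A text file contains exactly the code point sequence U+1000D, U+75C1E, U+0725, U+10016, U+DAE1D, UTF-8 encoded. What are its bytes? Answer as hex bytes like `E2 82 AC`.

U+1000D: 4-byte form → F0 90 80 8D.
U+75C1E: 4-byte form → F1 B5 B0 9E.
U+0725: 2-byte form → DC A5.
U+10016: 4-byte form → F0 90 80 96.
U+DAE1D: 4-byte form → F3 9A B8 9D.
Concatenated (18 bytes): F0 90 80 8D F1 B5 B0 9E DC A5 F0 90 80 96 F3 9A B8 9D.

F0 90 80 8D F1 B5 B0 9E DC A5 F0 90 80 96 F3 9A B8 9D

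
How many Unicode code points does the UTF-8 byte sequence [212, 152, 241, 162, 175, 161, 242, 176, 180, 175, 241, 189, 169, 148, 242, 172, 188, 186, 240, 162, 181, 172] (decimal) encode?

Byte at offset 0: 0xD4 = 11010100 → 2-byte char (#1). Advance 2.
Byte at offset 2: 0xF1 = 11110001 → 4-byte char (#2). Advance 4.
Byte at offset 6: 0xF2 = 11110010 → 4-byte char (#3). Advance 4.
Byte at offset 10: 0xF1 = 11110001 → 4-byte char (#4). Advance 4.
Byte at offset 14: 0xF2 = 11110010 → 4-byte char (#5). Advance 4.
Byte at offset 18: 0xF0 = 11110000 → 4-byte char (#6). Advance 4.
Reached end at offset 22 after 6 code points.

6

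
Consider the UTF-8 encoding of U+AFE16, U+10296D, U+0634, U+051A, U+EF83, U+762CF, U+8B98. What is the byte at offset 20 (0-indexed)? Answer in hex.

0xAE

U+AFE16 → 4-byte form F2 AF B8 96 at offsets 0–3.
U+10296D → 4-byte form F4 82 A5 AD at offsets 4–7.
U+0634 → 2-byte form D8 B4 at offsets 8–9.
U+051A → 2-byte form D4 9A at offsets 10–11.
U+EF83 → 3-byte form EE BE 83 at offsets 12–14.
U+762CF → 4-byte form F1 B6 8B 8F at offsets 15–18.
U+8B98 → 3-byte form E8 AE 98 at offsets 19–21.
Offset 20 falls in char 7's range; it's byte 2 of E8 AE 98 = 0xAE.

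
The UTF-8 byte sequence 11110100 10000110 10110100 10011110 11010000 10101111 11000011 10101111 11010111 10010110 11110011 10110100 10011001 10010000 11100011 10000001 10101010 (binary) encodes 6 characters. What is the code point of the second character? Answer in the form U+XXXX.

Offset 0: leading byte 0xF4 = 11110100 → 4-byte char #1 = F4 86 B4 9E.
Offset 4: leading byte 0xD0 = 11010000 → 2-byte char #2 = D0 AF.
Leading byte 0xD0 = 11010000 matches 110xxxxx → 2-byte sequence.
Byte 1: 0xD0 = 11010000, payload 10000 (5 bits).
Byte 2: 0xAF = 10101111 (10xxxxxx ✓), payload 101111.
Concatenate: 10000101111 = 0x42F (11 bits → U+042F).

U+042F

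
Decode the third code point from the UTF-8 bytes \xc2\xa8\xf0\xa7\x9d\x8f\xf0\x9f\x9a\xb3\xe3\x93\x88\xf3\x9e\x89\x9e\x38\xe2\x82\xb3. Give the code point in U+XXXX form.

Offset 0: leading byte 0xC2 = 11000010 → 2-byte char #1 = C2 A8.
Offset 2: leading byte 0xF0 = 11110000 → 4-byte char #2 = F0 A7 9D 8F.
Offset 6: leading byte 0xF0 = 11110000 → 4-byte char #3 = F0 9F 9A B3.
Leading byte 0xF0 = 11110000 matches 11110xxx → 4-byte sequence.
Byte 1: 0xF0 = 11110000, payload 000 (3 bits).
Byte 2: 0x9F = 10011111 (10xxxxxx ✓), payload 011111.
Byte 3: 0x9A = 10011010 (10xxxxxx ✓), payload 011010.
Byte 4: 0xB3 = 10110011 (10xxxxxx ✓), payload 110011.
Concatenate: 000011111011010110011 = 0x1F6B3 (21 bits → U+1F6B3).

U+1F6B3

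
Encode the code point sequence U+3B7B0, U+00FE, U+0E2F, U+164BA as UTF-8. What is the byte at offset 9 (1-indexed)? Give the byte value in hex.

0xAF

1-indexed offset 9 is 0-indexed offset 8.
U+3B7B0 → 4-byte form F0 BB 9E B0 at offsets 0–3.
U+00FE → 2-byte form C3 BE at offsets 4–5.
U+0E2F → 3-byte form E0 B8 AF at offsets 6–8.
Offset 8 falls in char 3's range; it's byte 3 of E0 B8 AF = 0xAF.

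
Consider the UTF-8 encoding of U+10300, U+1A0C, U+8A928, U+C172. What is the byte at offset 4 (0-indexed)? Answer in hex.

U+10300 → 4-byte form F0 90 8C 80 at offsets 0–3.
U+1A0C → 3-byte form E1 A8 8C at offsets 4–6.
Offset 4 falls in char 2's range; it's byte 1 of E1 A8 8C = 0xE1.

0xE1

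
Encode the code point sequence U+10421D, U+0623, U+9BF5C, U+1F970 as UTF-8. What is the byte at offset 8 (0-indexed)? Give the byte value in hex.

0xBD

U+10421D → 4-byte form F4 84 88 9D at offsets 0–3.
U+0623 → 2-byte form D8 A3 at offsets 4–5.
U+9BF5C → 4-byte form F2 9B BD 9C at offsets 6–9.
Offset 8 falls in char 3's range; it's byte 3 of F2 9B BD 9C = 0xBD.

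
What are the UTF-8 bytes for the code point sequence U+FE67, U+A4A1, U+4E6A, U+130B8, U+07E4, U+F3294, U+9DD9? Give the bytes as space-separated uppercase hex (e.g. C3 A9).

EF B9 A7 EA 92 A1 E4 B9 AA F0 93 82 B8 DF A4 F3 B3 8A 94 E9 B7 99

U+FE67: 3-byte form → EF B9 A7.
U+A4A1: 3-byte form → EA 92 A1.
U+4E6A: 3-byte form → E4 B9 AA.
U+130B8: 4-byte form → F0 93 82 B8.
U+07E4: 2-byte form → DF A4.
U+F3294: 4-byte form → F3 B3 8A 94.
U+9DD9: 3-byte form → E9 B7 99.
Concatenated (22 bytes): EF B9 A7 EA 92 A1 E4 B9 AA F0 93 82 B8 DF A4 F3 B3 8A 94 E9 B7 99.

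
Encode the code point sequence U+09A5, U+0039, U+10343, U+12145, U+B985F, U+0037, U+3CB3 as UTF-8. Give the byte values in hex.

E0 A6 A5 39 F0 90 8D 83 F0 92 85 85 F2 B9 A1 9F 37 E3 B2 B3

U+09A5: 3-byte form → E0 A6 A5.
U+0039: 1-byte form → 39.
U+10343: 4-byte form → F0 90 8D 83.
U+12145: 4-byte form → F0 92 85 85.
U+B985F: 4-byte form → F2 B9 A1 9F.
U+0037: 1-byte form → 37.
U+3CB3: 3-byte form → E3 B2 B3.
Concatenated (20 bytes): E0 A6 A5 39 F0 90 8D 83 F0 92 85 85 F2 B9 A1 9F 37 E3 B2 B3.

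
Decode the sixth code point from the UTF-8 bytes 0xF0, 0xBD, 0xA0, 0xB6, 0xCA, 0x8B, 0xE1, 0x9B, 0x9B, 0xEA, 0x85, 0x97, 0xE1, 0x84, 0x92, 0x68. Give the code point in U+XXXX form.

Offset 0: leading byte 0xF0 = 11110000 → 4-byte char #1 = F0 BD A0 B6.
Offset 4: leading byte 0xCA = 11001010 → 2-byte char #2 = CA 8B.
Offset 6: leading byte 0xE1 = 11100001 → 3-byte char #3 = E1 9B 9B.
Offset 9: leading byte 0xEA = 11101010 → 3-byte char #4 = EA 85 97.
Offset 12: leading byte 0xE1 = 11100001 → 3-byte char #5 = E1 84 92.
Offset 15: leading byte 0x68 = 01101000 → 1-byte char #6 = 68.
Leading byte 0x68 = 01101000 matches 0xxxxxxx → 1-byte sequence.
Byte 1: 0x68 = 01101000, payload 1101000 (7 bits).
Concatenate: 1101000 = 0x68 (7 bits → U+0068).

U+0068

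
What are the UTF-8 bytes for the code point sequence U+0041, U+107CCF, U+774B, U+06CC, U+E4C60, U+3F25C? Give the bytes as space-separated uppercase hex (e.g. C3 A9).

41 F4 87 B3 8F E7 9D 8B DB 8C F3 A4 B1 A0 F0 BF 89 9C

U+0041: 1-byte form → 41.
U+107CCF: 4-byte form → F4 87 B3 8F.
U+774B: 3-byte form → E7 9D 8B.
U+06CC: 2-byte form → DB 8C.
U+E4C60: 4-byte form → F3 A4 B1 A0.
U+3F25C: 4-byte form → F0 BF 89 9C.
Concatenated (18 bytes): 41 F4 87 B3 8F E7 9D 8B DB 8C F3 A4 B1 A0 F0 BF 89 9C.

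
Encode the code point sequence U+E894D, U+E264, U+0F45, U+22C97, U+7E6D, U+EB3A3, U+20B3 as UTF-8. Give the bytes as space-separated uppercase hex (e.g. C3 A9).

F3 A8 A5 8D EE 89 A4 E0 BD 85 F0 A2 B2 97 E7 B9 AD F3 AB 8E A3 E2 82 B3

U+E894D: 4-byte form → F3 A8 A5 8D.
U+E264: 3-byte form → EE 89 A4.
U+0F45: 3-byte form → E0 BD 85.
U+22C97: 4-byte form → F0 A2 B2 97.
U+7E6D: 3-byte form → E7 B9 AD.
U+EB3A3: 4-byte form → F3 AB 8E A3.
U+20B3: 3-byte form → E2 82 B3.
Concatenated (24 bytes): F3 A8 A5 8D EE 89 A4 E0 BD 85 F0 A2 B2 97 E7 B9 AD F3 AB 8E A3 E2 82 B3.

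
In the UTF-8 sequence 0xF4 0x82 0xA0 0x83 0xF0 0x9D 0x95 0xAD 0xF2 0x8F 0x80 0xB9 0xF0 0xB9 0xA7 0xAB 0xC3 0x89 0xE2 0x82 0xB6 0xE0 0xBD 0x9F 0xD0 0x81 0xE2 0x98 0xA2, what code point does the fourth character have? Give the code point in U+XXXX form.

U+399EB

Offset 0: leading byte 0xF4 = 11110100 → 4-byte char #1 = F4 82 A0 83.
Offset 4: leading byte 0xF0 = 11110000 → 4-byte char #2 = F0 9D 95 AD.
Offset 8: leading byte 0xF2 = 11110010 → 4-byte char #3 = F2 8F 80 B9.
Offset 12: leading byte 0xF0 = 11110000 → 4-byte char #4 = F0 B9 A7 AB.
Leading byte 0xF0 = 11110000 matches 11110xxx → 4-byte sequence.
Byte 1: 0xF0 = 11110000, payload 000 (3 bits).
Byte 2: 0xB9 = 10111001 (10xxxxxx ✓), payload 111001.
Byte 3: 0xA7 = 10100111 (10xxxxxx ✓), payload 100111.
Byte 4: 0xAB = 10101011 (10xxxxxx ✓), payload 101011.
Concatenate: 000111001100111101011 = 0x399EB (21 bits → U+399EB).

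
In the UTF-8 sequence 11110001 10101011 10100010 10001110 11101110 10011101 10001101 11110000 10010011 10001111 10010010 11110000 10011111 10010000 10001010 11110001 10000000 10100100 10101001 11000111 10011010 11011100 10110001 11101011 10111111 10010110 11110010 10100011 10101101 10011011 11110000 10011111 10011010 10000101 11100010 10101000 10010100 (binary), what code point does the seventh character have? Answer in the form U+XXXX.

U+0731

Offset 0: leading byte 0xF1 = 11110001 → 4-byte char #1 = F1 AB A2 8E.
Offset 4: leading byte 0xEE = 11101110 → 3-byte char #2 = EE 9D 8D.
Offset 7: leading byte 0xF0 = 11110000 → 4-byte char #3 = F0 93 8F 92.
Offset 11: leading byte 0xF0 = 11110000 → 4-byte char #4 = F0 9F 90 8A.
Offset 15: leading byte 0xF1 = 11110001 → 4-byte char #5 = F1 80 A4 A9.
Offset 19: leading byte 0xC7 = 11000111 → 2-byte char #6 = C7 9A.
Offset 21: leading byte 0xDC = 11011100 → 2-byte char #7 = DC B1.
Leading byte 0xDC = 11011100 matches 110xxxxx → 2-byte sequence.
Byte 1: 0xDC = 11011100, payload 11100 (5 bits).
Byte 2: 0xB1 = 10110001 (10xxxxxx ✓), payload 110001.
Concatenate: 11100110001 = 0x731 (11 bits → U+0731).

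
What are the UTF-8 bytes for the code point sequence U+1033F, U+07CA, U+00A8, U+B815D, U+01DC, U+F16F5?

F0 90 8C BF DF 8A C2 A8 F2 B8 85 9D C7 9C F3 B1 9B B5

U+1033F: 4-byte form → F0 90 8C BF.
U+07CA: 2-byte form → DF 8A.
U+00A8: 2-byte form → C2 A8.
U+B815D: 4-byte form → F2 B8 85 9D.
U+01DC: 2-byte form → C7 9C.
U+F16F5: 4-byte form → F3 B1 9B B5.
Concatenated (18 bytes): F0 90 8C BF DF 8A C2 A8 F2 B8 85 9D C7 9C F3 B1 9B B5.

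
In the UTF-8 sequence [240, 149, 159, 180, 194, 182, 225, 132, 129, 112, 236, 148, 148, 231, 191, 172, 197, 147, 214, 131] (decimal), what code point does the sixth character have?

U+7FEC

Offset 0: leading byte 0xF0 = 11110000 → 4-byte char #1 = F0 95 9F B4.
Offset 4: leading byte 0xC2 = 11000010 → 2-byte char #2 = C2 B6.
Offset 6: leading byte 0xE1 = 11100001 → 3-byte char #3 = E1 84 81.
Offset 9: leading byte 0x70 = 01110000 → 1-byte char #4 = 70.
Offset 10: leading byte 0xEC = 11101100 → 3-byte char #5 = EC 94 94.
Offset 13: leading byte 0xE7 = 11100111 → 3-byte char #6 = E7 BF AC.
Leading byte 0xE7 = 11100111 matches 1110xxxx → 3-byte sequence.
Byte 1: 0xE7 = 11100111, payload 0111 (4 bits).
Byte 2: 0xBF = 10111111 (10xxxxxx ✓), payload 111111.
Byte 3: 0xAC = 10101100 (10xxxxxx ✓), payload 101100.
Concatenate: 0111111111101100 = 0x7FEC (16 bits → U+7FEC).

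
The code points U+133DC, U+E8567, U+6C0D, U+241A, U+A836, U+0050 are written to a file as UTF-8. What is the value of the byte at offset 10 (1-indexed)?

1-indexed offset 10 is 0-indexed offset 9.
U+133DC → 4-byte form F0 93 8F 9C at offsets 0–3.
U+E8567 → 4-byte form F3 A8 95 A7 at offsets 4–7.
U+6C0D → 3-byte form E6 B0 8D at offsets 8–10.
Offset 9 falls in char 3's range; it's byte 2 of E6 B0 8D = 0xB0.

0xB0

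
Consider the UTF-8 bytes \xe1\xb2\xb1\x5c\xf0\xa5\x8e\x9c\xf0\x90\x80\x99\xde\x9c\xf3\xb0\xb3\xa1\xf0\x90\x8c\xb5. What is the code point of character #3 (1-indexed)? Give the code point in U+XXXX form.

U+2539C

Offset 0: leading byte 0xE1 = 11100001 → 3-byte char #1 = E1 B2 B1.
Offset 3: leading byte 0x5C = 01011100 → 1-byte char #2 = 5C.
Offset 4: leading byte 0xF0 = 11110000 → 4-byte char #3 = F0 A5 8E 9C.
Leading byte 0xF0 = 11110000 matches 11110xxx → 4-byte sequence.
Byte 1: 0xF0 = 11110000, payload 000 (3 bits).
Byte 2: 0xA5 = 10100101 (10xxxxxx ✓), payload 100101.
Byte 3: 0x8E = 10001110 (10xxxxxx ✓), payload 001110.
Byte 4: 0x9C = 10011100 (10xxxxxx ✓), payload 011100.
Concatenate: 000100101001110011100 = 0x2539C (21 bits → U+2539C).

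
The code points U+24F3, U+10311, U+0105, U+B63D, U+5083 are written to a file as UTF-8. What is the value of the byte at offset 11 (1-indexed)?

1-indexed offset 11 is 0-indexed offset 10.
U+24F3 → 3-byte form E2 93 B3 at offsets 0–2.
U+10311 → 4-byte form F0 90 8C 91 at offsets 3–6.
U+0105 → 2-byte form C4 85 at offsets 7–8.
U+B63D → 3-byte form EB 98 BD at offsets 9–11.
Offset 10 falls in char 4's range; it's byte 2 of EB 98 BD = 0x98.

0x98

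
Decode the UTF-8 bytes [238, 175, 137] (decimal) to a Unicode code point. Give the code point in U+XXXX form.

Leading byte 0xEE = 11101110 matches 1110xxxx → 3-byte sequence.
Byte 1: 0xEE = 11101110, payload 1110 (4 bits).
Byte 2: 0xAF = 10101111 (10xxxxxx ✓), payload 101111.
Byte 3: 0x89 = 10001001 (10xxxxxx ✓), payload 001001.
Concatenate: 1110101111001001 = 0xEBC9 (16 bits → U+EBC9).

U+EBC9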